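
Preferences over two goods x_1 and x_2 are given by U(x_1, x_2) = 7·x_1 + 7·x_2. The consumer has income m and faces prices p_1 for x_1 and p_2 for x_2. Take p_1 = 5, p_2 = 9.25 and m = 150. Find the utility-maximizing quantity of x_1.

x_1* = 30

Perfect substitutes: compare marginal utility per dollar. 7/p_1 vs 7/p_2 → 1.4 vs 0.7568.
x_1 gives more utility per dollar, so spend all income on x_1: x_1* = m/p_1, x_2* = 0.
Numerically: x_1* = 30, x_2* = 0.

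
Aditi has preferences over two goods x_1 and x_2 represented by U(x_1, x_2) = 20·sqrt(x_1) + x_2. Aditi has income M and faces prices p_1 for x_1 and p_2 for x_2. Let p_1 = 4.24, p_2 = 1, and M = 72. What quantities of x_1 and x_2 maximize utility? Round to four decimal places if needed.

x_1* = 5.5625, x_2* = 48.4151

Set MRS = p_1/p_2: 10·x_1^(−1/2) = p_1/p_2.
Solve: √x_1 = 10·p_2/p_1, so x_1*(p_1,p_2) = (10·p_2/p_1)², and x_2* = (M − p_1·x_1*)/p_2.
Plugging in: x_1* = (10·1/4.24)² = 5.5625, x_2* = 48.4151.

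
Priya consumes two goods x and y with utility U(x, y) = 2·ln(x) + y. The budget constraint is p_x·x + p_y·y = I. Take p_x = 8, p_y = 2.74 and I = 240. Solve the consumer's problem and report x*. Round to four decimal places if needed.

Set MRS = p_x/p_y: (2/x)/1 = p_x/p_y.
So x*(p_x,p_y) = 2·p_y/p_x, independent of income; and y* = (I − 2·p_y)/p_y.
At the given prices: x* = 2·2.74/8 = 0.685.

x* = 0.685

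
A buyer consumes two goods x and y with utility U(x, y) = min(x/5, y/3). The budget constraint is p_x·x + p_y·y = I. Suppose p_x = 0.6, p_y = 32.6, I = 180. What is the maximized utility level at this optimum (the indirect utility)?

Demand: x*(p_x,p_y,I) = 5·I/(5·p_x + 3·p_y), y* = 3·I/(5·p_x + 3·p_y).
Here 5·0.6 + 3·32.6 = 100.8, giving x* = 8.9286 and y* = 5.3571.
Utility at the optimum: U(8.9286, 5.3571) = 1.7857.

V = 1.7857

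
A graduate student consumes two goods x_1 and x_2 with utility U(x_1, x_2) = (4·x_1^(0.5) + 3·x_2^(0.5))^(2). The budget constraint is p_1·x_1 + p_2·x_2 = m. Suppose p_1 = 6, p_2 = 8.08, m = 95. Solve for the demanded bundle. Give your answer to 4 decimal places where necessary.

MRS = MU_x_1/MU_x_2 = (4/3)·(x_2/x_1)^(0.5). Set equal to p_1/p_2.
Solve for the ratio: x_2/x_1 = [(3/4)·p_1/p_2]^(2).
Substitute x_2 = (x_2/x_1)·x_1 into the budget: x_1* = m/(p_1 + p_2·(x_2/x_1)).
Numerically x_2/x_1 = 0.310172, so x_1* = 95/(6 + 8.08·0.310172) = 11.1683 and x_2* = 0.310172·11.1683 = 3.4641.

x_1* = 11.1683, x_2* = 3.4641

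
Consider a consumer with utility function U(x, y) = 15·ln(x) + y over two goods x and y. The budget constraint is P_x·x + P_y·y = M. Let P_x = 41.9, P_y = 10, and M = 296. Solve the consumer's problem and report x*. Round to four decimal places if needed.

MU_x = 15/x, MU_y = 1. Tangency: 15/x = P_x/P_y.
So x*(P_x,P_y) = 15·P_y/P_x, independent of income; and y* = (M − 15·P_y)/P_y.
At the given prices: x* = 15·10/41.9 = 3.58.

x* = 3.58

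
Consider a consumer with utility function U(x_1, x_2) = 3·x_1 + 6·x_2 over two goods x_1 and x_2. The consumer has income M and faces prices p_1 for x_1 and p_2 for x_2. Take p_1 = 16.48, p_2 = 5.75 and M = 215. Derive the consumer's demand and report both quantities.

x_2 gives more utility per dollar, so spend all income on x_2: x_2* = M/p_2, x_1* = 0.
Numerically: x_1* = 0, x_2* = 37.3913.

x_1* = 0, x_2* = 37.3913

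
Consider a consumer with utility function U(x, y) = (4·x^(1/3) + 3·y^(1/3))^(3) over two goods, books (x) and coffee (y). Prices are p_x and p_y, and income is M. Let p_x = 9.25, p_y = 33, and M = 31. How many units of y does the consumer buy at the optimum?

y* = 0.2404

MRS = MU_x/MU_y = (4/3)·(y/x)^(2/3). Set equal to p_x/p_y.
Solve for the ratio: y/x = [(3/4)·p_x/p_y]^(1.5).
With the ratio pinned down, the budget gives x* = M/(p_x + p_y·(y/x)) and y* = (y/x)·x*.
Numerically y/x = 0.09639, so x* = 31/(9.25 + 33·0.09639) = 2.4938 and y* = 0.09639·2.4938 = 0.2404.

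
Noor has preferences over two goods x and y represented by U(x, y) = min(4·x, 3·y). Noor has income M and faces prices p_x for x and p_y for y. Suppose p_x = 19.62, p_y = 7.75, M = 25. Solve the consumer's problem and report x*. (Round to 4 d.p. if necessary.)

x* = 0.8346

With perfect complements, no substitution: consume in ratio x:y = 3:4.
Budget: p_x·x + p_y·(4/3)·x = M, so (3·p_x + 4·p_y)·x = 3·M.
Demand: x*(p_x,p_y,M) = 3·M/(3·p_x + 4·p_y), y* = 4·M/(3·p_x + 4·p_y).
Here 3·19.62 + 4·7.75 = 89.86, giving x* = 0.8346.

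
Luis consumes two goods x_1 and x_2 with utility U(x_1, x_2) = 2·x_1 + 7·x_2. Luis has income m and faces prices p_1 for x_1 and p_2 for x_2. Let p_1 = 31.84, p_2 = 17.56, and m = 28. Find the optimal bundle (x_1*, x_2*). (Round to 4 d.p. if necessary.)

Linear utility — the consumer picks whichever good has higher MU/price: 2/31.84 = 0.0628 vs 7/17.56 = 0.3986.
x_2 gives more utility per dollar, so spend all income on x_2: x_2* = m/p_2, x_1* = 0.
Numerically: x_1* = 0, x_2* = 1.5945.

x_1* = 0, x_2* = 1.5945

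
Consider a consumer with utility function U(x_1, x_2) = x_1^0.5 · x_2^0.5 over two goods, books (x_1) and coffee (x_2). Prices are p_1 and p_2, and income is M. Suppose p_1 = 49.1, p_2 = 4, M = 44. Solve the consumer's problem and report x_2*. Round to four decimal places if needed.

x_2* = 5.5

The MRS is x_2/x_1. Set MRS = p_1/p_2.
Rearranging, p_2·x_2 = p_1·x_1. Substituting into the budget gives p_1·x_1·(1 + 1) = M.
Demand: x_1*(p_1,p_2,M) = 0.5·M/p_1 and x_2* = 0.5·M/p_2.
At p_1=49.1, p_2=4, M=44: x_2* = 0.5·44/4 = 5.5.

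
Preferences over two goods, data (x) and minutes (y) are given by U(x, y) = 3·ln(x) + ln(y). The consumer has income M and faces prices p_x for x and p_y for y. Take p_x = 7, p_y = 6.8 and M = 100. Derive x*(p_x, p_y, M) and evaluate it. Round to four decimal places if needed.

Tangency: MRS = 3·y/x = p_x/p_y.
Rearranging, p_y·y = (1/3)·p_x·x. Substituting into the budget gives p_x·x·(1 + (1/3)) = M.
Demand: x*(p_x,p_y,M) = 0.75·M/p_x and y* = 0.25·M/p_y.
At p_x=7, p_y=6.8, M=100: x* = 0.75·100/7 = 10.7143.

x* = 10.7143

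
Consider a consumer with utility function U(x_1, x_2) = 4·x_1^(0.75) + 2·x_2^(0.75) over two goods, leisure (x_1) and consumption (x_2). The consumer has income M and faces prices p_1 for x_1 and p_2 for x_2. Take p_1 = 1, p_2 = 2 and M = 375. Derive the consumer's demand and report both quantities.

MRS = MU_x_1/MU_x_2 = 2·(x_2/x_1)^(0.25). Set equal to p_1/p_2.
Hence x_2/x_1 = ((1/2)·p_1/p_2)^(1/(0.25)), i.e. raised to the 4 power.
Substitute x_2 = (x_2/x_1)·x_1 into the budget: x_1* = M/(p_1 + p_2·(x_2/x_1)).
Numerically x_2/x_1 = 0.003906, so x_1* = 375/(1 + 2·0.003906) = 372.093 and x_2* = 0.003906·372.093 = 1.4535.

x_1* = 372.093, x_2* = 1.4535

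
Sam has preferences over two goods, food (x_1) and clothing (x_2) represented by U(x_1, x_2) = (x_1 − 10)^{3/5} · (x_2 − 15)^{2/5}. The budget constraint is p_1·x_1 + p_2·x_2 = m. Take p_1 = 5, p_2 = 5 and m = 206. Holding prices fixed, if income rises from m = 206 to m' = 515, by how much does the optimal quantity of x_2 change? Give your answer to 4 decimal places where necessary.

This is Cobb-Douglas in (x_1−10, x_2−15): tangency gives 0.6·p_2·(x_2−15) = 0.4·p_1·(x_1−10).
After buying the subsistence bundle (10, 15), a share 0.6 of the remaining income goes to x_1: x_1* = 10 + 0.6·(m − 10p_1 − 15p_2)/p_1.
Discretionary income = 206 − 10·5 − 15·5 = 81; x_2* = 15 + 0.4·81/5 = 21.48.
At m' = 515: x_2* = 46.2. Change: 46.2 − 21.48 = 24.72.

Δx_2* = 24.72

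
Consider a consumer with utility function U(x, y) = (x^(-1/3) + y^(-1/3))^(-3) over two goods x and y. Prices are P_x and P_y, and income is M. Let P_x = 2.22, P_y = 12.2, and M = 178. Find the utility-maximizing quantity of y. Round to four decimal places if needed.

y* = 8.8258

From the CES first-order condition, (y/x)^(4/3) = P_x/P_y.
Hence y/x = (P_x/P_y)^(1/(4/3)), i.e. raised to the 0.75 power.
With the ratio pinned down, the budget gives x* = M/(P_x + P_y·(y/x)) and y* = (y/x)·x*.
Numerically y/x = 0.278609, so x* = 178/(2.22 + 12.2·0.278609) = 31.6781 and y* = 0.278609·31.6781 = 8.8258.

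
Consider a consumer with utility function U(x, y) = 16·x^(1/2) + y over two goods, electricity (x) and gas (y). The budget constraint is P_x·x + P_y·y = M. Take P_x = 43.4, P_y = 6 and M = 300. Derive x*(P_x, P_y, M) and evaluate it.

x* = 1.2232

Utility is quasi-linear in y; the FOC for x is 8/√x = P_x/P_y.
Solve: √x = 8·P_y/P_x, so x*(P_x,P_y) = (8·P_y/P_x)², and y* = (M − P_x·x*)/P_y.
Plugging in: x* = (8·6/43.4)² = 1.2232.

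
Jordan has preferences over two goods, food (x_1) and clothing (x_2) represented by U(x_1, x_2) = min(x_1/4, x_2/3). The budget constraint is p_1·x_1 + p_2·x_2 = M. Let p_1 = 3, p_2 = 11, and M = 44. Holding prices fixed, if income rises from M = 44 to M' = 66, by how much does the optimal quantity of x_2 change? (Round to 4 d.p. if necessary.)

Demand: x_1*(p_1,p_2,M) = 4·M/(4·p_1 + 3·p_2), x_2* = 3·M/(4·p_1 + 3·p_2).
Here 4·3 + 3·11 = 45, giving x_2* = 2.9333.
At M' = 66: x_2* = 4.4. Change: 4.4 − 2.9333 = 1.4667.

Δx_2* = 1.4667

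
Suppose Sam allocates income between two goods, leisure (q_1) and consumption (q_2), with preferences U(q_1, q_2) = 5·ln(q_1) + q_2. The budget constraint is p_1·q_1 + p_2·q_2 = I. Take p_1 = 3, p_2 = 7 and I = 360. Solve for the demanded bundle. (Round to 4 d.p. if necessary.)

q_1* = 11.6667, q_2* = 46.4286

MU_q_1 = 5/q_1, MU_q_2 = 1. Tangency: 5/q_1 = p_1/p_2.
So q_1*(p_1,p_2) = 5·p_2/p_1, independent of income; and q_2* = (I − 5·p_2)/p_2.
At the given prices: q_1* = 5·7/3 = 11.6667, and q_2* = 46.4286.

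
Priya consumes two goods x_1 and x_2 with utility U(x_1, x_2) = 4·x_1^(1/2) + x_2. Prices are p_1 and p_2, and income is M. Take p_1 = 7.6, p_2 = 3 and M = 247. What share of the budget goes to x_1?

Utility is quasi-linear in x_2; the FOC for x_1 is 2/√x_1 = p_1/p_2.
Solve: √x_1 = 2·p_2/p_1, so x_1*(p_1,p_2) = (2·p_2/p_1)², and x_2* = (M − p_1·x_1*)/p_2.
Plugging in: x_1* = (2·3/7.6)² = 0.6233, x_2* = 80.7544.
Expenditure on x_1: 7.6·0.6233 = 4.7368; share = 0.0192.

share on x_1 = 0.0192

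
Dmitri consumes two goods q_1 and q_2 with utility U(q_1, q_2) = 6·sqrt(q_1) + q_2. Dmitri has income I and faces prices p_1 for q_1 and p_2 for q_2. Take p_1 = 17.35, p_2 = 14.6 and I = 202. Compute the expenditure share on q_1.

share on q_1 = 0.5474

MU_q_1 = 3/√q_1, MU_q_2 = 1. Tangency: 3/√q_1 = p_1/p_2.
Solve: √q_1 = 3·p_2/p_1, so q_1*(p_1,p_2) = (3·p_2/p_1)², and q_2* = (I − p_1·q_1*)/p_2.
Plugging in: q_1* = (3·14.6/17.35)² = 6.3731, q_2* = 6.2621.
Expenditure on q_1: 17.35·6.3731 = 110.5729; share = 0.5474.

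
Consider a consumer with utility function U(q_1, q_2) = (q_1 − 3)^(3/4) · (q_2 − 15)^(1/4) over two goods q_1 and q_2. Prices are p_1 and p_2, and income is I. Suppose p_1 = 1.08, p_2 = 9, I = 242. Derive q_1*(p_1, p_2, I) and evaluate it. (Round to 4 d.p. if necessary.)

MRS = 3·(q_2−15)/(q_1−3). Tangency with p_1/p_2 gives q_2−15 = (1/3)·(p_1/p_2)·(q_1−3).
Substituting into the budget: q_1* = 3 + 0.75·(I − 3·p_1 − 15·p_2)/p_1, and q_2* = 15 + 0.25·(…)/p_2.
Discretionary income = 242 − 3·1.08 − 15·9 = 103.76; q_1* = 3 + 0.75·103.76/1.08 = 75.0556.

q_1* = 75.0556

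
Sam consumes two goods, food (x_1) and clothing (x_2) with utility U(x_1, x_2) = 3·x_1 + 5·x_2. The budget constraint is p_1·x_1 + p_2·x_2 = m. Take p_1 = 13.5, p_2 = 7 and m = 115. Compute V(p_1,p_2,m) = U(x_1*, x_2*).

V = 82.1429

Linear utility — the consumer picks whichever good has higher MU/price: 3/13.5 = 0.2222 vs 5/7 = 0.7143.
x_2 gives more utility per dollar, so spend all income on x_2: x_2* = m/p_2, x_1* = 0.
Numerically: x_1* = 0, x_2* = 16.4286.
Utility at the optimum: U(0, 16.4286) = 82.1429.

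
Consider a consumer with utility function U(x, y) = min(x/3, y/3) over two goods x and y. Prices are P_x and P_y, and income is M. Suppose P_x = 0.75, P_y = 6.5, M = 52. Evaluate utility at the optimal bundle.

With perfect complements, no substitution: consume in ratio x:y = 3:3.
Budget: P_x·x + P_y·x = M, so (3·P_x + 3·P_y)·x = 3·M.
Demand: x*(P_x,P_y,M) = 3·M/(3·P_x + 3·P_y), y* = 3·M/(3·P_x + 3·P_y).
Here 3·0.75 + 3·6.5 = 21.75, giving x* = 7.1724 and y* = 7.1724.
Utility at the optimum: U(7.1724, 7.1724) = 2.3908.

V = 2.3908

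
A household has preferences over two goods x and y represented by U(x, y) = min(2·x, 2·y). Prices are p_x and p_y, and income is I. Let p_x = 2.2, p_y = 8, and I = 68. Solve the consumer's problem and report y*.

y* = 6.6667

Leontief preferences: the optimum is at the kink where x/2 = y/2, i.e. y = x.
Budget: p_x·x + p_y·x = I, so (2·p_x + 2·p_y)·x = 2·I.
Demand: x*(p_x,p_y,I) = 2·I/(2·p_x + 2·p_y), y* = 2·I/(2·p_x + 2·p_y).
Here 2·2.2 + 2·8 = 20.4, giving y* = 6.6667.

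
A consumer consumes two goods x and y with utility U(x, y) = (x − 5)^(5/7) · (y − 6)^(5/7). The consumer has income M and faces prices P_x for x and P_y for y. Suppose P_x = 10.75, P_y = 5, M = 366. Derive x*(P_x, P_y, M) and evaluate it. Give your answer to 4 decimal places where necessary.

x* = 18.1279

Let x' = x−5, y' = y−6. MRS = y'/x' = P_x/P_y.
Substituting into the budget: x* = 5 + 0.5·(M − 5·P_x − 6·P_y)/P_x, and y* = 6 + 0.5·(…)/P_y.
Discretionary income = 366 − 5·10.75 − 6·5 = 282.25; x* = 5 + 0.5·282.25/10.75 = 18.1279.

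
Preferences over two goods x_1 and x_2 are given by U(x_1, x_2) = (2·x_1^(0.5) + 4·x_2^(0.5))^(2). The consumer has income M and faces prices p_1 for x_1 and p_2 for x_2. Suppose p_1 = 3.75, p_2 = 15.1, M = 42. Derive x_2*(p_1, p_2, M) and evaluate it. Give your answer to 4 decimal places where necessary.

x_2* = 1.3861

MRS = MU_x_1/MU_x_2 = (1/2)·(x_2/x_1)^(0.5). Set equal to p_1/p_2.
Solve for the ratio: x_2/x_1 = [2·p_1/p_2]^(2).
With the ratio pinned down, the budget gives x_1* = M/(p_1 + p_2·(x_2/x_1)) and x_2* = (x_2/x_1)·x_1*.
Numerically x_2/x_1 = 0.2467, so x_1* = 42/(3.75 + 15.1·0.2467) = 5.6186 and x_2* = 0.2467·5.6186 = 1.3861.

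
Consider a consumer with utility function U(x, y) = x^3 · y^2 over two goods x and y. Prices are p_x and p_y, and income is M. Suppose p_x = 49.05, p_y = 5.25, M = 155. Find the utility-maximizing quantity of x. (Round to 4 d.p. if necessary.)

x* = 1.896

Demand: x*(p_x,p_y,M) = 0.6·M/p_x and y* = 0.4·M/p_y.
At p_x=49.05, p_y=5.25, M=155: x* = 0.6·155/49.05 = 1.896.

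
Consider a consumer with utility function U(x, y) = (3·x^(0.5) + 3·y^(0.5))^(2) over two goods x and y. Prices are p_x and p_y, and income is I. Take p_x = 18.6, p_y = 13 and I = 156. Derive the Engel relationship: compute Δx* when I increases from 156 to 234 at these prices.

Δx* = 1.7252

With the ratio pinned down, the budget gives x* = I/(p_x + p_y·(y/x)) and y* = (y/x)·x*.
Numerically y/x = 2.047101, so x* = 156/(18.6 + 13·2.047101) = 3.4504.
At I' = 234: x* = 5.1756. Change: 5.1756 − 3.4504 = 1.7252.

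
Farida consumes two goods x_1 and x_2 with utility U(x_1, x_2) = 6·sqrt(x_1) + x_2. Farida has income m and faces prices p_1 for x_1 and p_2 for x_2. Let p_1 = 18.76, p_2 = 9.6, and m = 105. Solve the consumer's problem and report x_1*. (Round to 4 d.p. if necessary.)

x_1* = 2.3568

Utility is quasi-linear in x_2; the FOC for x_1 is 3/√x_1 = p_1/p_2.
Thus x_1* = (3·p_2/p_1)² — independent of m — with the rest of income spent on x_2.
Plugging in: x_1* = (3·9.6/18.76)² = 2.3568.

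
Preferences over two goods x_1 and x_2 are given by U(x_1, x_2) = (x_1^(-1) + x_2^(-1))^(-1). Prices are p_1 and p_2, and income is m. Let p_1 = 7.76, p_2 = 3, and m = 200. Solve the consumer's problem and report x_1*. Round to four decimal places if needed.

With the ratio pinned down, the budget gives x_1* = m/(p_1 + p_2·(x_2/x_1)) and x_2* = (x_2/x_1)·x_1*.
Numerically x_2/x_1 = 1.608312, so x_1* = 200/(7.76 + 3·1.608312) = 15.892.

x_1* = 15.892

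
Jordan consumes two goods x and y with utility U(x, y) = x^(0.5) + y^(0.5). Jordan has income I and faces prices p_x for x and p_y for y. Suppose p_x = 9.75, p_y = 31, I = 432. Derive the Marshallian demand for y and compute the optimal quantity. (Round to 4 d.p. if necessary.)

With the ratio pinned down, the budget gives x* = I/(p_x + p_y·(y/x)) and y* = (y/x)·x*.
Numerically y/x = 0.09892, so x* = 432/(9.75 + 31·0.09892) = 33.7065 and y* = 0.09892·33.7065 = 3.3343.

y* = 3.3343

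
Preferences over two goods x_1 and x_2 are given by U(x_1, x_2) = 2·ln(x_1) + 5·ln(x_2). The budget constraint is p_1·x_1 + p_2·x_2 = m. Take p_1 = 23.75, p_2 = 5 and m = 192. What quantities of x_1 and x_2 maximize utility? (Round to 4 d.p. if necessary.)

The MRS is (2/5)·x_2/x_1. Set MRS = p_1/p_2.
Rearranging, p_2·x_2 = (5/2)·p_1·x_1. Substituting into the budget gives p_1·x_1·(1 + (5/2)) = m.
Demand: x_1*(p_1,p_2,m) = 2/7·m/p_1 and x_2* = 5/7·m/p_2.
At p_1=23.75, p_2=5, m=192: x_1* = 2/7·192/23.75 = 2.3098, x_2* = 27.4286.

x_1* = 2.3098, x_2* = 27.4286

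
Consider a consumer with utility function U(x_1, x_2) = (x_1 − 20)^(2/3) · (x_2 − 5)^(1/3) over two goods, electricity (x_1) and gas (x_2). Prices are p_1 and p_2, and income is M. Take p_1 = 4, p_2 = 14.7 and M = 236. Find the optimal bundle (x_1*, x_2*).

Discretionary income = 236 − 20·4 − 5·14.7 = 82.5; x_1* = 20 + 2/3·82.5/4 = 33.75; x_2* = 5 + 1/3·82.5/14.7 = 6.8707.

x_1* = 33.75, x_2* = 6.8707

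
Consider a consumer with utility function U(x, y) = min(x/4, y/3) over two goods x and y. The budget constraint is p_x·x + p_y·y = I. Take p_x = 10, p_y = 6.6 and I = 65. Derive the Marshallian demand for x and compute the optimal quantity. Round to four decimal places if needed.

x* = 4.3478

With perfect complements, no substitution: consume in ratio x:y = 4:3.
Budget: p_x·x + p_y·(3/4)·x = I, so (4·p_x + 3·p_y)·x = 4·I.
Demand: x*(p_x,p_y,I) = 4·I/(4·p_x + 3·p_y), y* = 3·I/(4·p_x + 3·p_y).
Here 4·10 + 3·6.6 = 59.8, giving x* = 4.3478.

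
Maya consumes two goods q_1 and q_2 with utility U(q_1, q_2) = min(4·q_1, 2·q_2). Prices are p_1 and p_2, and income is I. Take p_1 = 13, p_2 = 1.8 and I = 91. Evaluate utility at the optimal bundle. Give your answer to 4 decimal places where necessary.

Demand: q_1*(p_1,p_2,I) = 2·I/(2·p_1 + 4·p_2), q_2* = 4·I/(2·p_1 + 4·p_2).
Here 2·13 + 4·1.8 = 33.2, giving q_1* = 5.4819 and q_2* = 10.9639.
Utility at the optimum: U(5.4819, 10.9639) = 21.9277.

V = 21.9277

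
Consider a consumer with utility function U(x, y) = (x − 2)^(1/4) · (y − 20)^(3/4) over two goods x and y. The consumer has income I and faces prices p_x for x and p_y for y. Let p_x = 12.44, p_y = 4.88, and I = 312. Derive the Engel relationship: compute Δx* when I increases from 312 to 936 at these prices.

Let x' = x−2, y' = y−20. MRS = (1/3)·y'/x' = p_x/p_y.
After buying the subsistence bundle (2, 20), a share 0.25 of the remaining income goes to x: x* = 2 + 0.25·(I − 2p_x − 20p_y)/p_x.
Discretionary income = 312 − 2·12.44 − 20·4.88 = 189.52; x* = 2 + 0.25·189.52/12.44 = 5.8087.
At I' = 936: x* = 18.3489. Change: 18.3489 − 5.8087 = 12.5402.

Δx* = 12.5402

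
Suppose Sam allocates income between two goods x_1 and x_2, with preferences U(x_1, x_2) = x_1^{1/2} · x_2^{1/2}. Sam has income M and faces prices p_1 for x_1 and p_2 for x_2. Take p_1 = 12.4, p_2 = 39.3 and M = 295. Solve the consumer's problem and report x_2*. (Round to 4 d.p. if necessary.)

Tangency: MRS = x_2/x_1 = p_1/p_2.
So 0.5·p_2·x_2 = 0.5·p_1·x_1; combined with the budget, a share 0.5 of income goes to x_1.
Demand: x_1*(p_1,p_2,M) = 0.5·M/p_1 and x_2* = 0.5·M/p_2.
At p_1=12.4, p_2=39.3, M=295: x_2* = 0.5·295/39.3 = 3.7532.

x_2* = 3.7532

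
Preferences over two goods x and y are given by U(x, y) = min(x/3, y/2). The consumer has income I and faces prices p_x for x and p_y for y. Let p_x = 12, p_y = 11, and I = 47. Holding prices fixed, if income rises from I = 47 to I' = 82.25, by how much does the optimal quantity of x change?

Demand: x*(p_x,p_y,I) = 3·I/(3·p_x + 2·p_y), y* = 2·I/(3·p_x + 2·p_y).
Here 3·12 + 2·11 = 58, giving x* = 2.431.
At I' = 82.25: x* = 4.2543. Change: 4.2543 − 2.431 = 1.8233.

Δx* = 1.8233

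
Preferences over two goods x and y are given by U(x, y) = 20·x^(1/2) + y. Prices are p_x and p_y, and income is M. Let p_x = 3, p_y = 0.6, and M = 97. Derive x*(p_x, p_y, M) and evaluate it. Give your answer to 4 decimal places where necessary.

x* = 4

Plugging in: x* = (10·0.6/3)² = 4.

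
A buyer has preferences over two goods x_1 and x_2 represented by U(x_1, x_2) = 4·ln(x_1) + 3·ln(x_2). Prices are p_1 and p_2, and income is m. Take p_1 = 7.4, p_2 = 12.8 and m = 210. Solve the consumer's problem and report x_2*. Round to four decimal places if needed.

x_2* = 7.0312

The MRS is (4/3)·x_2/x_1. Set MRS = p_1/p_2.
Rearranging, p_2·x_2 = (3/4)·p_1·x_1. Substituting into the budget gives p_1·x_1·(1 + (3/4)) = m.
Demand: x_1*(p_1,p_2,m) = 4/7·m/p_1 and x_2* = 3/7·m/p_2.
At p_1=7.4, p_2=12.8, m=210: x_2* = 3/7·210/12.8 = 7.0312.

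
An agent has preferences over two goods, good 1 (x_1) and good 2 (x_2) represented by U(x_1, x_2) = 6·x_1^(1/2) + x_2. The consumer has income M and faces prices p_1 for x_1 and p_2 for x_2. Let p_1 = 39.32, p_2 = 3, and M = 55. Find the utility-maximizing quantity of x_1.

Utility is quasi-linear in x_2; the FOC for x_1 is 3/√x_1 = p_1/p_2.
Thus x_1* = (3·p_2/p_1)² — independent of M — with the rest of income spent on x_2.
Plugging in: x_1* = (3·3/39.32)² = 0.0524.

x_1* = 0.0524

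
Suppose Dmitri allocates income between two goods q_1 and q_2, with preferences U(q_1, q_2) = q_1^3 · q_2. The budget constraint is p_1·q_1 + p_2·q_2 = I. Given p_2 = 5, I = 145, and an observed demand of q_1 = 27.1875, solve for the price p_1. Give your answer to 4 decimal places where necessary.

Tangency: MRS = 3·q_2/q_1 = p_1/p_2.
Rearranging, p_2·q_2 = (1/3)·p_1·q_1. Substituting into the budget gives p_1·q_1·(1 + (1/3)) = I.
Demand: q_1*(p_1,p_2,I) = 0.75·I/p_1 and q_2* = 0.25·I/p_2.
Set q_1* = 27.1875 in the demand function and solve for p_1: p_1 = 4.

p_1 = 4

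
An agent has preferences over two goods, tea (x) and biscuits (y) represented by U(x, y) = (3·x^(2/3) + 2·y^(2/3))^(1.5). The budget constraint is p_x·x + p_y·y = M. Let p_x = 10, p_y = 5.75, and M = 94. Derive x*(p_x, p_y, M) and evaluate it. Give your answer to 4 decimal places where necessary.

x* = 4.9574

MU_x ∝ 3·x^(-1/3), MU_y ∝ 2·y^(-1/3), so MRS = (3/2)·(y/x)^(1/3) = p_x/p_y.
Solve for the ratio: y/x = [(2/3)·p_x/p_y]^(3).
With the ratio pinned down, the budget gives x* = M/(p_x + p_y·(y/x)) and y* = (y/x)·x*.
Numerically y/x = 1.558557, so x* = 94/(10 + 5.75·1.558557) = 4.9574.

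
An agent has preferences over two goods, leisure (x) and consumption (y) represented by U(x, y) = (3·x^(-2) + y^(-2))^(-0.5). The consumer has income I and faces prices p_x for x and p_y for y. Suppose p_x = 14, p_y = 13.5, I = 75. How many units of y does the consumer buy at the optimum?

From the CES first-order condition, 3·(y/x)^(3) = p_x/p_y.
Hence y/x = ((1/3)·p_x/p_y)^(1/(3)), i.e. raised to the 1/3 power.
With the ratio pinned down, the budget gives x* = I/(p_x + p_y·(y/x)) and y* = (y/x)·x*.
Numerically y/x = 0.701818, so x* = 75/(14 + 13.5·0.701818) = 3.195 and y* = 0.701818·3.195 = 2.2423.

y* = 2.2423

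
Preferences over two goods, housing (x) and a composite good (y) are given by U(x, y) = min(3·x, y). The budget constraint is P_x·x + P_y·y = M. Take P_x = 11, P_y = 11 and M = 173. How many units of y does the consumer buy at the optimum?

y* = 11.7955

Leontief preferences: the optimum is at the kink where x/1 = y/3, i.e. y = 3·x.
Budget: P_x·x + P_y·3·x = M, so (P_x + 3·P_y)·x = M.
Demand: x*(P_x,P_y,M) = M/(P_x + 3·P_y), y* = 3·M/(P_x + 3·P_y).
Here 11 + 3·11 = 44, giving y* = 11.7955.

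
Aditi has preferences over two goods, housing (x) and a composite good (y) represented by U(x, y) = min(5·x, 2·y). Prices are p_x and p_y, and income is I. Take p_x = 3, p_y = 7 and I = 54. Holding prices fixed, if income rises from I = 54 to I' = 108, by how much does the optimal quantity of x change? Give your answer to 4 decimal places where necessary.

Δx* = 2.6341

With perfect complements, no substitution: consume in ratio x:y = 2:5.
Budget: p_x·x + p_y·(5/2)·x = I, so (2·p_x + 5·p_y)·x = 2·I.
Demand: x*(p_x,p_y,I) = 2·I/(2·p_x + 5·p_y), y* = 5·I/(2·p_x + 5·p_y).
Here 2·3 + 5·7 = 41, giving x* = 2.6341.
At I' = 108: x* = 5.2683. Change: 5.2683 − 2.6341 = 2.6341.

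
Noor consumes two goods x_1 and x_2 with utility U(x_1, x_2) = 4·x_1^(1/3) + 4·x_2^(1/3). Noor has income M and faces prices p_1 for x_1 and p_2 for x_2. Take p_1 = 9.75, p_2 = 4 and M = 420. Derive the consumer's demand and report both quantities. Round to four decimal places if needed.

x_1* = 16.8187, x_2* = 64.0044

Numerically x_2/x_1 = 3.805546, so x_1* = 420/(9.75 + 4·3.805546) = 16.8187 and x_2* = 3.805546·16.8187 = 64.0044.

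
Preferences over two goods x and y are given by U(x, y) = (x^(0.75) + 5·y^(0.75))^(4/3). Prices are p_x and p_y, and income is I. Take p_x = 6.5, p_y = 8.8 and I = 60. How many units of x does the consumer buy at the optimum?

x* = 0.0365

From the CES first-order condition, (1/5)·(y/x)^(0.25) = p_x/p_y.
Solve for the ratio: y/x = [5·p_x/p_y]^(4).
Substitute y = (y/x)·x into the budget: x* = I/(p_x + p_y·(y/x)).
Numerically y/x = 186.038468, so x* = 60/(6.5 + 8.8·186.038468) = 0.0365.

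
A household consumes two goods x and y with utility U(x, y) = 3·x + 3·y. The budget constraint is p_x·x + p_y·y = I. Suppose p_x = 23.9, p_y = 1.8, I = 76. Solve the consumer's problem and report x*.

x* = 0

Linear utility — the consumer picks whichever good has higher MU/price: 3/23.9 = 0.1255 vs 3/1.8 = 1.6667.
y gives more utility per dollar, so spend all income on y: y* = I/p_y, x* = 0.
Numerically: x* = 0, y* = 42.2222.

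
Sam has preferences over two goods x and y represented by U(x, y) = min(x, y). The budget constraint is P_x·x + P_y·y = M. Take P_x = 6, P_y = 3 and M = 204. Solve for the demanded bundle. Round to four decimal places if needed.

Leontief preferences: the optimum is at the kink where x/1 = y/1, i.e. y = x.
Budget: P_x·x + P_y·x = M, so (P_x + P_y)·x = M.
Demand: x*(P_x,P_y,M) = M/(P_x + P_y), y* = M/(P_x + P_y).
Here 6 + 3 = 9, giving x* = 22.6667 and y* = 22.6667.

x* = 22.6667, y* = 22.6667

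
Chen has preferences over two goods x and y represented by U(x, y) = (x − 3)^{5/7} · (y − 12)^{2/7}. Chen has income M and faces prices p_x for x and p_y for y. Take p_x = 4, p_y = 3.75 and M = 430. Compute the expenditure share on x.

Discretionary income = 430 − 3·4 − 12·3.75 = 373; x* = 3 + 5/7·373/4 = 69.6071; y* = 12 + 2/7·373/3.75 = 40.419.
Expenditure on x: 4·69.6071 = 278.4286; share = 0.6475.

share on x = 0.6475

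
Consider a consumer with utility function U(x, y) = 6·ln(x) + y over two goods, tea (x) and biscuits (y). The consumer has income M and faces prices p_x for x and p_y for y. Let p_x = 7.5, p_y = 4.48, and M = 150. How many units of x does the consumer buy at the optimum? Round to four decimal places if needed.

MU_x = 6/x, MU_y = 1. Tangency: 6/x = p_x/p_y.
So x*(p_x,p_y) = 6·p_y/p_x, independent of income; and y* = (M − 6·p_y)/p_y.
At the given prices: x* = 6·4.48/7.5 = 3.584.

x* = 3.584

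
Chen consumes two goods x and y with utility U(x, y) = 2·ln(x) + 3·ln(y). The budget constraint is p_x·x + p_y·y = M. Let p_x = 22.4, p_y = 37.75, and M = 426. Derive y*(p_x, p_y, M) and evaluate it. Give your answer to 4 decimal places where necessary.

y* = 6.7709

Tangency: MRS = (2/3)·y/x = p_x/p_y.
Rearranging, p_y·y = (3/2)·p_x·x. Substituting into the budget gives p_x·x·(1 + (3/2)) = M.
Demand: x*(p_x,p_y,M) = 0.4·M/p_x and y* = 0.6·M/p_y.
At p_x=22.4, p_y=37.75, M=426: y* = 0.6·426/37.75 = 6.7709.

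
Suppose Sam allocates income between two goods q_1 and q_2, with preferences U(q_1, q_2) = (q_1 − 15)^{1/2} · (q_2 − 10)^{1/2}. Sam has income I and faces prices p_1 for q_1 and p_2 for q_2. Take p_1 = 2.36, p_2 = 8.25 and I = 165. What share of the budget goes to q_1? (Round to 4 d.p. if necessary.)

After buying the subsistence bundle (15, 10), a share 0.5 of the remaining income goes to q_1: q_1* = 15 + 0.5·(I − 15p_1 − 10p_2)/p_1.
Discretionary income = 165 − 15·2.36 − 10·8.25 = 47.1; q_1* = 15 + 0.5·47.1/2.36 = 24.9788; q_2* = 10 + 0.5·47.1/8.25 = 12.8545.
Expenditure on q_1: 2.36·24.9788 = 58.95; share = 0.3573.

share on q_1 = 0.3573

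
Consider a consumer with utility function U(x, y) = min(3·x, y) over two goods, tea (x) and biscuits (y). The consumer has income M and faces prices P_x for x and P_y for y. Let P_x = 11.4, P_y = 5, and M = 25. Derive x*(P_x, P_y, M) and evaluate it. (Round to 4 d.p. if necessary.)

x* = 0.947

Leontief preferences: the optimum is at the kink where x/1 = y/3, i.e. y = 3·x.
Budget: P_x·x + P_y·3·x = M, so (P_x + 3·P_y)·x = M.
Demand: x*(P_x,P_y,M) = M/(P_x + 3·P_y), y* = 3·M/(P_x + 3·P_y).
Here 11.4 + 3·5 = 26.4, giving x* = 0.947.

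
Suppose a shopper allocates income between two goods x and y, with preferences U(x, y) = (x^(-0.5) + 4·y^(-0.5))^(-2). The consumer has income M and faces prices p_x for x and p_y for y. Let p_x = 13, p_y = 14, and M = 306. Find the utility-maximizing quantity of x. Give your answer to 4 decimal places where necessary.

x* = 6.5697

From the CES first-order condition, (1/4)·(y/x)^(1.5) = p_x/p_y.
Solve for the ratio: y/x = [4·p_x/p_y]^(2/3).
Substitute y = (y/x)·x into the budget: x* = M/(p_x + p_y·(y/x)).
Numerically y/x = 2.398374, so x* = 306/(13 + 14·2.398374) = 6.5697.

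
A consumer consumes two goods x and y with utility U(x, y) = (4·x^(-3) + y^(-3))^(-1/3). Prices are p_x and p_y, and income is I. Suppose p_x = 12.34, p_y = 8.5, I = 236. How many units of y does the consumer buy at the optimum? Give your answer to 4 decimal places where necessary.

From the CES first-order condition, 4·(y/x)^(4) = p_x/p_y.
Solve for the ratio: y/x = [(1/4)·p_x/p_y]^(0.25).
Substitute y = (y/x)·x into the budget: x* = I/(p_x + p_y·(y/x)).
Numerically y/x = 0.776174, so x* = 236/(12.34 + 8.5·0.776174) = 12.4621 and y* = 0.776174·12.4621 = 9.6727.

y* = 9.6727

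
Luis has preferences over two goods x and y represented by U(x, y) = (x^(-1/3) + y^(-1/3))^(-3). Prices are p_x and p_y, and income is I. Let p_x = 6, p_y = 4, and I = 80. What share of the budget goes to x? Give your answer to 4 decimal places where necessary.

share on x = 0.5253

MU_x ∝ x^(-4/3), MU_y ∝ y^(-4/3), so MRS = (y/x)^(4/3) = p_x/p_y.
Hence y/x = (p_x/p_y)^(1/(4/3)), i.e. raised to the 0.75 power.
Substitute y = (y/x)·x into the budget: x* = I/(p_x + p_y·(y/x)).
Numerically y/x = 1.355403, so x* = 80/(6 + 4·1.355403) = 7.0043 and y* = 1.355403·7.0043 = 9.4936.
Expenditure on x: 6·7.0043 = 42.0256; share = 0.5253.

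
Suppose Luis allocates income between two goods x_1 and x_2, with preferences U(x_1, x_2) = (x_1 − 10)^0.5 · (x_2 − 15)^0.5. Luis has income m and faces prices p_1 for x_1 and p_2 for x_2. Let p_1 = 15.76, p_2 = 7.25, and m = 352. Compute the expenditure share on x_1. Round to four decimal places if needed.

This is Cobb-Douglas in (x_1−10, x_2−15): tangency gives 0.5·p_2·(x_2−15) = 0.5·p_1·(x_1−10).
After buying the subsistence bundle (10, 15), a share 0.5 of the remaining income goes to x_1: x_1* = 10 + 0.5·(m − 10p_1 − 15p_2)/p_1.
Discretionary income = 352 − 10·15.76 − 15·7.25 = 85.65; x_1* = 10 + 0.5·85.65/15.76 = 12.7173; x_2* = 15 + 0.5·85.65/7.25 = 20.9069.
Expenditure on x_1: 15.76·12.7173 = 200.425; share = 0.5694.

share on x_1 = 0.5694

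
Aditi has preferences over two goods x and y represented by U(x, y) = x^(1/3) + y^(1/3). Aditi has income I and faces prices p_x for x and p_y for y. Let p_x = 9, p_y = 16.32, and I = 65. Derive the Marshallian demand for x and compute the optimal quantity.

x* = 4.1445

MRS = MU_x/MU_y = (y/x)^(2/3). Set equal to p_x/p_y.
Hence y/x = (p_x/p_y)^(1/(2/3)), i.e. raised to the 1.5 power.
With the ratio pinned down, the budget gives x* = I/(p_x + p_y·(y/x)) and y* = (y/x)·x*.
Numerically y/x = 0.409528, so x* = 65/(9 + 16.32·0.409528) = 4.1445.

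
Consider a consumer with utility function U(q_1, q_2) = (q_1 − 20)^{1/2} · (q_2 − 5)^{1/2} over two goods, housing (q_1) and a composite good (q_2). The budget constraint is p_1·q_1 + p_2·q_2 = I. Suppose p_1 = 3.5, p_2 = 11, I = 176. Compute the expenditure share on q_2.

MRS = (q_2−5)/(q_1−20). Tangency with p_1/p_2 gives q_2−5 = (p_1/p_2)·(q_1−20).
After buying the subsistence bundle (20, 5), a share 0.5 of the remaining income goes to q_1: q_1* = 20 + 0.5·(I − 20p_1 − 5p_2)/p_1.
Discretionary income = 176 − 20·3.5 − 5·11 = 51; q_1* = 20 + 0.5·51/3.5 = 27.2857; q_2* = 5 + 0.5·51/11 = 7.3182.
Expenditure on q_2: 11·7.3182 = 80.5; share = 0.4574.

share on q_2 = 0.4574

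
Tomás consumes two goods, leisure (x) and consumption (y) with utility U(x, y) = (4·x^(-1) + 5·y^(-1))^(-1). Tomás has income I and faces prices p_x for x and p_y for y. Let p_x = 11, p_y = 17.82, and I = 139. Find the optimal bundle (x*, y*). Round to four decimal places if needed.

MRS = MU_x/MU_y = (4/5)·(y/x)^(2). Set equal to p_x/p_y.
Hence y/x = ((5/4)·p_x/p_y)^(1/(2)), i.e. raised to the 0.5 power.
With the ratio pinned down, the budget gives x* = I/(p_x + p_y·(y/x)) and y* = (y/x)·x*.
Numerically y/x = 0.87841, so x* = 139/(11 + 17.82·0.87841) = 5.2151 and y* = 0.87841·5.2151 = 4.581.

x* = 5.2151, y* = 4.581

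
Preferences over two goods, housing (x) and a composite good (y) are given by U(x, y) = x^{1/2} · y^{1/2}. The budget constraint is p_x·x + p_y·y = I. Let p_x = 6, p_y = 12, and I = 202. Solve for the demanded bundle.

x* = 16.8333, y* = 8.4167

Tangency: MRS = y/x = p_x/p_y.
Rearranging, p_y·y = p_x·x. Substituting into the budget gives p_x·x·(1 + 1) = I.
Demand: x*(p_x,p_y,I) = 0.5·I/p_x and y* = 0.5·I/p_y.
At p_x=6, p_y=12, I=202: x* = 0.5·202/6 = 16.8333, y* = 8.4167.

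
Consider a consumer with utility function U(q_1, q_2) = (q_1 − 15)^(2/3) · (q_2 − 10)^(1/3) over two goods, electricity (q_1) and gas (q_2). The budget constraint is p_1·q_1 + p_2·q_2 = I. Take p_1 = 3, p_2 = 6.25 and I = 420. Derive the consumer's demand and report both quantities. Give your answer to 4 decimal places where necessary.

q_1* = 84.4444, q_2* = 26.6667

Let q_1' = q_1−15, q_2' = q_2−10. MRS = 2·q_2'/q_1' = p_1/p_2.
After buying the subsistence bundle (15, 10), a share 2/3 of the remaining income goes to q_1: q_1* = 15 + 2/3·(I − 15p_1 − 10p_2)/p_1.
Discretionary income = 420 − 15·3 − 10·6.25 = 312.5; q_1* = 15 + 2/3·312.5/3 = 84.4444; q_2* = 10 + 1/3·312.5/6.25 = 26.6667.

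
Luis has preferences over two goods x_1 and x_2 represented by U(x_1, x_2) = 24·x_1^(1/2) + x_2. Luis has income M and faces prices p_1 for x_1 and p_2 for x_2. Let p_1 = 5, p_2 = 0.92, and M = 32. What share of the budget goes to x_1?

Utility is quasi-linear in x_2; the FOC for x_1 is 12/√x_1 = p_1/p_2.
Thus x_1* = (12·p_2/p_1)² — independent of M — with the rest of income spent on x_2.
Plugging in: x_1* = (12·0.92/5)² = 4.8753, x_2* = 8.2866.
Expenditure on x_1: 5·4.8753 = 24.3763; share = 0.7618.

share on x_1 = 0.7618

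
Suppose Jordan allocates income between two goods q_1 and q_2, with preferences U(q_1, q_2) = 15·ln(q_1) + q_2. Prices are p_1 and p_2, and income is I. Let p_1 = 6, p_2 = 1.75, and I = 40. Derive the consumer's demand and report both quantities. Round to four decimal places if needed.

q_1* = 4.375, q_2* = 7.8571

MU_q_1 = 15/q_1, MU_q_2 = 1. Tangency: 15/q_1 = p_1/p_2.
So q_1*(p_1,p_2) = 15·p_2/p_1, independent of income; and q_2* = (I − 15·p_2)/p_2.
At the given prices: q_1* = 15·1.75/6 = 4.375, and q_2* = 7.8571.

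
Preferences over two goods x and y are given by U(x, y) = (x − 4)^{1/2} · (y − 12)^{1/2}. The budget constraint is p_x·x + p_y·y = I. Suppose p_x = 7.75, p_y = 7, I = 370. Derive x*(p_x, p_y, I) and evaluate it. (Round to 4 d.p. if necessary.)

MRS = (y−12)/(x−4). Tangency with p_x/p_y gives y−12 = (p_x/p_y)·(x−4).
After buying the subsistence bundle (4, 12), a share 0.5 of the remaining income goes to x: x* = 4 + 0.5·(I − 4p_x − 12p_y)/p_x.
Discretionary income = 370 − 4·7.75 − 12·7 = 255; x* = 4 + 0.5·255/7.75 = 20.4516.

x* = 20.4516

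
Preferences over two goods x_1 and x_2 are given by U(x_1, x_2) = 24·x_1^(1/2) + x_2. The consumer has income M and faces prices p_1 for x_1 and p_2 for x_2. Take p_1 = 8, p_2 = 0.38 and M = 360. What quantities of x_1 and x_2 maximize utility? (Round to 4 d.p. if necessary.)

x_1* = 0.3249, x_2* = 940.5284

Utility is quasi-linear in x_2; the FOC for x_1 is 12/√x_1 = p_1/p_2.
Solve: √x_1 = 12·p_2/p_1, so x_1*(p_1,p_2) = (12·p_2/p_1)², and x_2* = (M − p_1·x_1*)/p_2.
Plugging in: x_1* = (12·0.38/8)² = 0.3249, x_2* = 940.5284.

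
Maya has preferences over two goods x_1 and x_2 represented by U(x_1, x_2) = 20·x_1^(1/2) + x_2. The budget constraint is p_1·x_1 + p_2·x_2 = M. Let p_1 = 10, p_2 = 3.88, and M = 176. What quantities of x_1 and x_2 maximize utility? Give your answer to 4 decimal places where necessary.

Solve: √x_1 = 10·p_2/p_1, so x_1*(p_1,p_2) = (10·p_2/p_1)², and x_2* = (M − p_1·x_1*)/p_2.
Plugging in: x_1* = (10·3.88/10)² = 15.0544, x_2* = 6.5608.

x_1* = 15.0544, x_2* = 6.5608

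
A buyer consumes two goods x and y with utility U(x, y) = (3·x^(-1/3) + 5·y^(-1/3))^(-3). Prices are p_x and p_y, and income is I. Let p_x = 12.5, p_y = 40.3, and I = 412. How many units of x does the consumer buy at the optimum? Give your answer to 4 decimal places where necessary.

x* = 11.1143

MU_x ∝ 3·x^(-4/3), MU_y ∝ 5·y^(-4/3), so MRS = (3/5)·(y/x)^(4/3) = p_x/p_y.
Hence y/x = ((5/3)·p_x/p_y)^(1/(4/3)), i.e. raised to the 0.75 power.
With the ratio pinned down, the budget gives x* = I/(p_x + p_y·(y/x)) and y* = (y/x)·x*.
Numerically y/x = 0.609664, so x* = 412/(12.5 + 40.3·0.609664) = 11.1143.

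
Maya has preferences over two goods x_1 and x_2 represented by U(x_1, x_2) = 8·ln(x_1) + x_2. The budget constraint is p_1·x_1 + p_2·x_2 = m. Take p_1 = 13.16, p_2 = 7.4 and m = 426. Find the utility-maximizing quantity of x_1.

MU_x_1 = 8/x_1, MU_x_2 = 1. Tangency: 8/x_1 = p_1/p_2.
So x_1*(p_1,p_2) = 8·p_2/p_1, independent of income; and x_2* = (m − 8·p_2)/p_2.
At the given prices: x_1* = 8·7.4/13.16 = 4.4985.

x_1* = 4.4985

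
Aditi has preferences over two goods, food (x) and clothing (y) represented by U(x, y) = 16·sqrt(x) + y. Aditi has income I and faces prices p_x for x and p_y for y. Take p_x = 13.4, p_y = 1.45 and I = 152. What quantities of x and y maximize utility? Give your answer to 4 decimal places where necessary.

x* = 0.7494, y* = 97.9022

Utility is quasi-linear in y; the FOC for x is 8/√x = p_x/p_y.
Thus x* = (8·p_y/p_x)² — independent of I — with the rest of income spent on y.
Plugging in: x* = (8·1.45/13.4)² = 0.7494, y* = 97.9022.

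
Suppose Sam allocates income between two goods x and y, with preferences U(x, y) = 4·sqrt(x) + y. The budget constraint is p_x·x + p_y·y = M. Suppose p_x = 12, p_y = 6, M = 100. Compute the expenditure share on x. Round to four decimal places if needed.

MU_x = 2/√x, MU_y = 1. Tangency: 2/√x = p_x/p_y.
Thus x* = (2·p_y/p_x)² — independent of M — with the rest of income spent on y.
Plugging in: x* = (2·6/12)² = 1, y* = 14.6667.
Expenditure on x: 12·1 = 12; share = 0.12.

share on x = 0.12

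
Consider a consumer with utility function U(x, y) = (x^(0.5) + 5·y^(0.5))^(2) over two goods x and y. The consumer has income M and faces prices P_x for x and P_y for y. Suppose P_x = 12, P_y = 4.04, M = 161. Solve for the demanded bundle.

With the ratio pinned down, the budget gives x* = M/(P_x + P_y·(y/x)) and y* = (y/x)·x*.
Numerically y/x = 220.566611, so x* = 161/(12 + 4.04·220.566611) = 0.1783 and y* = 220.566611·0.1783 = 39.3219.

x* = 0.1783, y* = 39.3219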